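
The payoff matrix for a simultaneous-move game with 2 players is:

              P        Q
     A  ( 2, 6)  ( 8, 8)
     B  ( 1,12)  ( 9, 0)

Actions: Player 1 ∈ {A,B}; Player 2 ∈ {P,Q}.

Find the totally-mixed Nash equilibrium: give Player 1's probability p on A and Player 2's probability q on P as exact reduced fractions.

P1 indiff ⇒ q·2+(1-q)·8 = q·1+(1-q)·9 ⇒ q(1) = (1-q)(1) ⇒ q = 1/2
P2 indiff ⇒ p·6+(1-p)·12 = p·8+(1-p)·0 ⇒ p(-2) = (1-p)(-12) ⇒ p = 6/7

P1 mixes 6/7 on A; P2 mixes 1/2 on P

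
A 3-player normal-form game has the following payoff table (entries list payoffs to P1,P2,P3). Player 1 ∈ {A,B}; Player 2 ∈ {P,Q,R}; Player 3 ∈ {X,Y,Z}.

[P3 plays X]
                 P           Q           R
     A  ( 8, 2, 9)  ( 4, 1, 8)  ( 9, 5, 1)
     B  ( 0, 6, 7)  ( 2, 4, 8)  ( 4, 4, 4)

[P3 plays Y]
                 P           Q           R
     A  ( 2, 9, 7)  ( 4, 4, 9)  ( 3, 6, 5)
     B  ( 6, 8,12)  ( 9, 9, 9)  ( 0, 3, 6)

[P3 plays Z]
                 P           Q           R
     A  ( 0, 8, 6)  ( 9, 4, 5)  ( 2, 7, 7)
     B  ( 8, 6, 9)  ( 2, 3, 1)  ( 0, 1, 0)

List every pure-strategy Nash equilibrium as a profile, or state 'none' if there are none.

(A,P,X): not NE [P2→R gives 5>2]
(A,P,Y): not NE [P1→B gives 6>2; P3→X gives 9>7]
(A,P,Z): not NE [P1→B gives 8>0; P3→X gives 9>6]
(A,Q,X): not NE [P2→R gives 5>1; P3→Y gives 9>8]
(A,Q,Y): not NE [P1→B gives 9>4; P2→P gives 9>4]
(A,Q,Z): not NE [P2→P gives 8>4; P3→Y gives 9>5]
(A,R,X): not NE [P3→Z gives 7>1]
(A,R,Y): not NE [P2→P gives 9>6; P3→Z gives 7>5]
(A,R,Z): not NE [P2→P gives 8>7]
(B,P,X): not NE [P1→A gives 8>0; P3→Y gives 12>7]
(B,P,Y): not NE [P2→Q gives 9>8]
(B,P,Z): not NE [P3→Y gives 12>9]
(B,Q,X): not NE [P1→A gives 4>2; P2→P gives 6>4; P3→Y gives 9>8]
(B,Q,Y): NE
(B,Q,Z): not NE [P1→A gives 9>2; P2→P gives 6>3; P3→Y gives 9>1]
(B,R,X): not NE [P1→A gives 9>4; P2→P gives 6>4; P3→Y gives 6>4]
(B,R,Y): not NE [P1→A gives 3>0; P2→Q gives 9>3]
(B,R,Z): not NE [P1→A gives 2>0; P2→P gives 6>1; P3→Y gives 6>0]

PSNE = {(B,Q,Y)}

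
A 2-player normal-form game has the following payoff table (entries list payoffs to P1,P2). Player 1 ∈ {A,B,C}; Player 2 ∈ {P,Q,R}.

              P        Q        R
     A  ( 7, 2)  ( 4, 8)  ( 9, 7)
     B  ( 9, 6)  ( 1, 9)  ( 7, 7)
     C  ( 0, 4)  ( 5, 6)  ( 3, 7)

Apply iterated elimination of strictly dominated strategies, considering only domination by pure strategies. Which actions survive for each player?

P2 drop P (Q beats it: A:8>2 B:9>6 C:6>4)
P1 drop B (A beats it: Q:4>1 R:9>7)
P1→{A,C} P2→{Q,R}

Remaining: P1:{A,C} P2:{Q,R}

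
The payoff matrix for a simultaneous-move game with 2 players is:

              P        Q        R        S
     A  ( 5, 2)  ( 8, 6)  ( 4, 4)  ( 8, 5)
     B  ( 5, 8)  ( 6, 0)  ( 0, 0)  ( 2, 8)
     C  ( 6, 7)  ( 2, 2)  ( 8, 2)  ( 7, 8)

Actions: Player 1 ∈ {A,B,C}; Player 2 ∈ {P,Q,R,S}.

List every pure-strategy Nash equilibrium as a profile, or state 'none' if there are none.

(A,P): not NE [P1→C gives 6>5; P2→Q gives 6>2]
(A,Q): NE
(A,R): not NE [P1→C gives 8>4; P2→Q gives 6>4]
(A,S): not NE [P2→Q gives 6>5]
(B,P): not NE [P1→C gives 6>5]
(B,Q): not NE [P1→A gives 8>6; P2→S gives 8>0]
(B,R): not NE [P1→C gives 8>0; P2→S gives 8>0]
(B,S): not NE [P1→A gives 8>2]
(C,P): not NE [P2→S gives 8>7]
(C,Q): not NE [P1→A gives 8>2; P2→S gives 8>2]
(C,R): not NE [P2→S gives 8>2]
(C,S): not NE [P1→A gives 8>7]

NE set: (A,Q)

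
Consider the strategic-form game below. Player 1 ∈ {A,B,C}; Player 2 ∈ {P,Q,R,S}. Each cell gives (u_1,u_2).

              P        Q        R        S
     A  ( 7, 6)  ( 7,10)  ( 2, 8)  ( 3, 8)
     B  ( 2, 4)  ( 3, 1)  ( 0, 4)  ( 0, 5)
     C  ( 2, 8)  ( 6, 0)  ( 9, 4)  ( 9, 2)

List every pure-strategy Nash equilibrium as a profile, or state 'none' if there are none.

NE set: (A,Q)

(A,P): not NE [P2→Q gives 10>6]
(A,Q): NE
(A,R): not NE [P1→C gives 9>2; P2→Q gives 10>8]
(A,S): not NE [P1→C gives 9>3; P2→Q gives 10>8]
(B,P): not NE [P1→A gives 7>2; P2→S gives 5>4]
(B,Q): not NE [P1→A gives 7>3; P2→S gives 5>1]
(B,R): not NE [P1→C gives 9>0; P2→S gives 5>4]
(B,S): not NE [P1→C gives 9>0]
(C,P): not NE [P1→A gives 7>2]
(C,Q): not NE [P1→A gives 7>6; P2→P gives 8>0]
(C,R): not NE [P2→P gives 8>4]
(C,S): not NE [P2→P gives 8>2]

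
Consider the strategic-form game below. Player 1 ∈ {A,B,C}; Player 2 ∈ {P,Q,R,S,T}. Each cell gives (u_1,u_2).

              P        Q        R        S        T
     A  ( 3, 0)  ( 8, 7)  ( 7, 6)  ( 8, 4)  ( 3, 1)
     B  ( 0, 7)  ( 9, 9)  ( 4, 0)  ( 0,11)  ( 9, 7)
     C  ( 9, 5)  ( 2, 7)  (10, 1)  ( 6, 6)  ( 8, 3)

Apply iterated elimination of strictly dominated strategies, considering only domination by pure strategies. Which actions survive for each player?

P2 drop P (Q beats it: A:7>0 B:9>7 C:7>5)
P2 drop R (Q beats it: A:7>6 B:9>0 C:7>1)
P2 drop T (Q beats it: A:7>1 B:9>7 C:7>3)
P1 drop C (A beats it: Q:8>2 S:8>6)
P1→{A,B} P2→{Q,S}

IESDS → P1:{A,B} P2:{Q,S}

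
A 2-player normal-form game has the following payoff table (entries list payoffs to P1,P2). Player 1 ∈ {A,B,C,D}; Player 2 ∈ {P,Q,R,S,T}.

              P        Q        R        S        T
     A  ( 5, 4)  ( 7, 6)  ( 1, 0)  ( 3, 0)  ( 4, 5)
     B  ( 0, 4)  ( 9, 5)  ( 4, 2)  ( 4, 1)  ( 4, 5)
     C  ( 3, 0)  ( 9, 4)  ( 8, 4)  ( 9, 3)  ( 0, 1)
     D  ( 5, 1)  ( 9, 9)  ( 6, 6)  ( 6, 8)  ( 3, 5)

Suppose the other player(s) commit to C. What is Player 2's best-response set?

u_2(P vs C) = 0
u_2(Q vs C) = 4
u_2(R vs C) = 4
u_2(S vs C) = 3
u_2(T vs C) = 1
max payoff 4 at {Q,R}

BR_2 = {Q,R}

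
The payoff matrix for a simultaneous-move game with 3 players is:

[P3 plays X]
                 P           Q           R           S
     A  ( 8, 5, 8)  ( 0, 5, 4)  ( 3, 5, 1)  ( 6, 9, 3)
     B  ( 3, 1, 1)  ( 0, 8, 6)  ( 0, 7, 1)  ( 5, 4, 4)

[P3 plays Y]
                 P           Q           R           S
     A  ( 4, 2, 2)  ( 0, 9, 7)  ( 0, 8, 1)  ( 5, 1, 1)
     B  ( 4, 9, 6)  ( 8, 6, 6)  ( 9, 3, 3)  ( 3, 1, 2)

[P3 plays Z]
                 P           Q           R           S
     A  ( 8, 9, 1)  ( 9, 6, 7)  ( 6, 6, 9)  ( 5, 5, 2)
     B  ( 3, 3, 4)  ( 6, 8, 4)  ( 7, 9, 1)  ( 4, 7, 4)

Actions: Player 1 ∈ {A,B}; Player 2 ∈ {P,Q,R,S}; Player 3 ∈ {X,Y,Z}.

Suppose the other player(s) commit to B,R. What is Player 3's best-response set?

u_3(X vs B,R) = 1
u_3(Y vs B,R) = 3
u_3(Z vs B,R) = 1
max payoff 3 at {Y}

P3 best: {Y}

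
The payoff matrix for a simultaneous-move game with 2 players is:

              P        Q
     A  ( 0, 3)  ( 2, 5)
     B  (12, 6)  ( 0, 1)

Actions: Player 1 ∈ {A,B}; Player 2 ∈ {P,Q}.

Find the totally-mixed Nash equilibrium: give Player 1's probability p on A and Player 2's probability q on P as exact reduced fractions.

P1 indiff ⇒ q·0+(1-q)·2 = q·12+(1-q)·0 ⇒ q(-12) = (1-q)(-2) ⇒ q = 1/7
P2 indiff ⇒ p·3+(1-p)·6 = p·5+(1-p)·1 ⇒ p(-2) = (1-p)(-5) ⇒ p = 5/7

P1 mixes 5/7 on A; P2 mixes 1/7 on P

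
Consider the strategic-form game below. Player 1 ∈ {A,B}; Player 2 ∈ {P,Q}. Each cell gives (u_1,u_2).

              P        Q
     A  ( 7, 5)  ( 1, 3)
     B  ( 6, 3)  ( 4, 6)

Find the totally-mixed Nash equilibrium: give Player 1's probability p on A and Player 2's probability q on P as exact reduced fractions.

(p,q) = (3/5, 3/4)

P1 indiff ⇒ q·7+(1-q)·1 = q·6+(1-q)·4 ⇒ q(1) = (1-q)(3) ⇒ q = 3/4
P2 indiff ⇒ p·5+(1-p)·3 = p·3+(1-p)·6 ⇒ p(2) = (1-p)(3) ⇒ p = 3/5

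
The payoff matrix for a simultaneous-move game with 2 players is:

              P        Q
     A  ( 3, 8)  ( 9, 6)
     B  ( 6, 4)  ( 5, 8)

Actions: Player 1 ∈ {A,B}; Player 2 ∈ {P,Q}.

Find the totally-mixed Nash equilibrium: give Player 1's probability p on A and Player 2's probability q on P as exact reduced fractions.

P1 indiff ⇒ q·3+(1-q)·9 = q·6+(1-q)·5 ⇒ q(-3) = (1-q)(-4) ⇒ q = 4/7
P2 indiff ⇒ p·8+(1-p)·4 = p·6+(1-p)·8 ⇒ p(2) = (1-p)(4) ⇒ p = 2/3

(p,q) = (2/3, 4/7)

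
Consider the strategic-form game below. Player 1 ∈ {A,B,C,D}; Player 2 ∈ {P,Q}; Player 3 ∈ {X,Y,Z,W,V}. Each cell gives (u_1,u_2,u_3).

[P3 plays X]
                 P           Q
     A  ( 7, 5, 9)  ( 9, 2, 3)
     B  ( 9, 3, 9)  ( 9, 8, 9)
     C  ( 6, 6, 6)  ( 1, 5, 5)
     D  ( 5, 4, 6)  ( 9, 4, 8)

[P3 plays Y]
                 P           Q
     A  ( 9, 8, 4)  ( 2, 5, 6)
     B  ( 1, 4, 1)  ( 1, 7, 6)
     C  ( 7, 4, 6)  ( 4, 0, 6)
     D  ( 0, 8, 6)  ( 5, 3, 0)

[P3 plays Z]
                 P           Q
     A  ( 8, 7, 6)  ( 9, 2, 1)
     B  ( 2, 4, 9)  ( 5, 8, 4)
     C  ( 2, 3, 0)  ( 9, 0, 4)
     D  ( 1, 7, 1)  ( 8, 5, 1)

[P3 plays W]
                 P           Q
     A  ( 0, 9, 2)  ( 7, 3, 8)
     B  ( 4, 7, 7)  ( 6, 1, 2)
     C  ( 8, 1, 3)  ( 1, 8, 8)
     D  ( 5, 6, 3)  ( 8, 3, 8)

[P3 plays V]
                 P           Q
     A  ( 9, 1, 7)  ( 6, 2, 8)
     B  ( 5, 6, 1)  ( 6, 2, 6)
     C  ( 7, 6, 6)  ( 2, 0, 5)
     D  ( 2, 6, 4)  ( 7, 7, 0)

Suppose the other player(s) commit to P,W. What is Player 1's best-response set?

P1 best: {C}

u_1(A vs P,W) = 0
u_1(B vs P,W) = 4
u_1(C vs P,W) = 8
u_1(D vs P,W) = 5
max payoff 8 at {C}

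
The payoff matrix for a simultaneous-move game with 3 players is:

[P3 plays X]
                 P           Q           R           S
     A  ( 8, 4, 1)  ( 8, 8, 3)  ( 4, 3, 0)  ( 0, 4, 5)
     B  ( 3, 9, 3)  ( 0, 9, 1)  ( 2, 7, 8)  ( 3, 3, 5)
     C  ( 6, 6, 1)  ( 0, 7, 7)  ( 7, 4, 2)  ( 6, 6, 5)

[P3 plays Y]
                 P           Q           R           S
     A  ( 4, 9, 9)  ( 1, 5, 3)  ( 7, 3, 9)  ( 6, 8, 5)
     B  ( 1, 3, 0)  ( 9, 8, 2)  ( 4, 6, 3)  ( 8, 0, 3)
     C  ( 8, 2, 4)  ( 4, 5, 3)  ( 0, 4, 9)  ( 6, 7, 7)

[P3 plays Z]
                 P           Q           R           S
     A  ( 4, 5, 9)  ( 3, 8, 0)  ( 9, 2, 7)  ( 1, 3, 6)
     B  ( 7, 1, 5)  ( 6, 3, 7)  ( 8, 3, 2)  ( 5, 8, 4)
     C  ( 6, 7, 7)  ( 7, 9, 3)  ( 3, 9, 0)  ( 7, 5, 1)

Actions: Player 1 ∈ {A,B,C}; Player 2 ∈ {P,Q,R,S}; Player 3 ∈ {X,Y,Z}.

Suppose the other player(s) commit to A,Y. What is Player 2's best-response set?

P2 best: {P}

u_2(P vs A,Y) = 9
u_2(Q vs A,Y) = 5
u_2(R vs A,Y) = 3
u_2(S vs A,Y) = 8
max payoff 9 at {P}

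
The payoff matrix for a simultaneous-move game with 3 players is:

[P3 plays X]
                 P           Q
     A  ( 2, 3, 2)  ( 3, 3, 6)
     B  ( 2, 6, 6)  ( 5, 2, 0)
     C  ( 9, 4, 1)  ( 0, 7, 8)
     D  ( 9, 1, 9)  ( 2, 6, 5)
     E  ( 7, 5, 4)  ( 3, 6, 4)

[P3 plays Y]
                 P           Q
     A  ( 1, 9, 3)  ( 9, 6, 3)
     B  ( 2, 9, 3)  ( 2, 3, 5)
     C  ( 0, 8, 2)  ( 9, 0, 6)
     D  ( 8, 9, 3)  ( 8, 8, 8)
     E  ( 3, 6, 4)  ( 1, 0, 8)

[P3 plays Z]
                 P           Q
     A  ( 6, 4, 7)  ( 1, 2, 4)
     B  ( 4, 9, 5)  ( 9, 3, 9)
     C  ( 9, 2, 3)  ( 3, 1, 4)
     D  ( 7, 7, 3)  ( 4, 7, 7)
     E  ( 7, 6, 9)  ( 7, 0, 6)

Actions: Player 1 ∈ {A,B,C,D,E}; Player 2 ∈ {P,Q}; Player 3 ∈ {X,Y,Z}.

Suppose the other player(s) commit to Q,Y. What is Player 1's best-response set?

u_1(A vs Q,Y) = 9
u_1(B vs Q,Y) = 2
u_1(C vs Q,Y) = 9
u_1(D vs Q,Y) = 8
u_1(E vs Q,Y) = 1
max payoff 9 at {A,C}

BR_1 = {A,C}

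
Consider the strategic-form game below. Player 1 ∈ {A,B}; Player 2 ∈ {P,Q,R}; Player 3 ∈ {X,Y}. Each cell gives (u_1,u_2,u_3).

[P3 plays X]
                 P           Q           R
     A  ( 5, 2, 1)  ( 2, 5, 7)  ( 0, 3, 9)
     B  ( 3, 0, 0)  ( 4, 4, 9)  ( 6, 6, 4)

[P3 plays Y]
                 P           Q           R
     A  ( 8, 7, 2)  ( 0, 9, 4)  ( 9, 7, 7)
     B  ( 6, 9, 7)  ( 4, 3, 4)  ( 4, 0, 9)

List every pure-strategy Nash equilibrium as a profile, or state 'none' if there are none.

(A,P,X): not NE [P2→Q gives 5>2; P3→Y gives 2>1]
(A,P,Y): not NE [P2→Q gives 9>7]
(A,Q,X): not NE [P1→B gives 4>2]
(A,Q,Y): not NE [P1→B gives 4>0; P3→X gives 7>4]
(A,R,X): not NE [P1→B gives 6>0; P2→Q gives 5>3]
(A,R,Y): not NE [P2→Q gives 9>7; P3→X gives 9>7]
(B,P,X): not NE [P1→A gives 5>3; P2→R gives 6>0; P3→Y gives 7>0]
(B,P,Y): not NE [P1→A gives 8>6]
(B,Q,X): not NE [P2→R gives 6>4]
(B,Q,Y): not NE [P2→P gives 9>3; P3→X gives 9>4]
(B,R,X): not NE [P3→Y gives 9>4]
(B,R,Y): not NE [P1→A gives 9>4; P2→P gives 9>0]

Equilibria: none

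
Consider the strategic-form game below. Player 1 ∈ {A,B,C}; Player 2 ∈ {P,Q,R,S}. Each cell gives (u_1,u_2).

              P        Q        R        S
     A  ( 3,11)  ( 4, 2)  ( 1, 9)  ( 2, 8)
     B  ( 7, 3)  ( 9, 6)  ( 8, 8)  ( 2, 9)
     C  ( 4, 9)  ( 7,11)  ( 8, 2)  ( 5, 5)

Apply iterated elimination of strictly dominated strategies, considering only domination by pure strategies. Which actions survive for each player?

P1 drop A (C beats it: P:4>3 Q:7>4 R:8>1 S:5>2)
P2 drop P (Q beats it: B:6>3 C:11>9)
P2 drop R (S beats it: B:9>8 C:5>2)
P1→{B,C} P2→{Q,S}

Remaining: P1:{B,C} P2:{Q,S}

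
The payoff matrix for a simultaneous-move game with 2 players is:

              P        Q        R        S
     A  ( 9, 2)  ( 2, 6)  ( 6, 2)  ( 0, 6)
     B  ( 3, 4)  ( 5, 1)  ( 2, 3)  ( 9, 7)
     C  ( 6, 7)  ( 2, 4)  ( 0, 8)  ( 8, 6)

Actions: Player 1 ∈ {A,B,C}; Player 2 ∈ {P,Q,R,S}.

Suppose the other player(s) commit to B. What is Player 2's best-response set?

u_2(P vs B) = 4
u_2(Q vs B) = 1
u_2(R vs B) = 3
u_2(S vs B) = 7
max payoff 7 at {S}

argmax u_2 = {S}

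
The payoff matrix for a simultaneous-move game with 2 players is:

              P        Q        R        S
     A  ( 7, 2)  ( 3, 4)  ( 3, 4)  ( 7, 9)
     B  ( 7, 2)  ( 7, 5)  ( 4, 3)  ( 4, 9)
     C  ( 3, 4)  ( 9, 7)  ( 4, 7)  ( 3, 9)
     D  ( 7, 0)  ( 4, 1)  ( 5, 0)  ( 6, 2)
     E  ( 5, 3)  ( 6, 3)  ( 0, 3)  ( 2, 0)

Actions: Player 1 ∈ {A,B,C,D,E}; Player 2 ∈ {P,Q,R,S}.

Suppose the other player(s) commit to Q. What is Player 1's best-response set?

P1 best: {C}

u_1(A vs Q) = 3
u_1(B vs Q) = 7
u_1(C vs Q) = 9
u_1(D vs Q) = 4
u_1(E vs Q) = 6
max payoff 9 at {C}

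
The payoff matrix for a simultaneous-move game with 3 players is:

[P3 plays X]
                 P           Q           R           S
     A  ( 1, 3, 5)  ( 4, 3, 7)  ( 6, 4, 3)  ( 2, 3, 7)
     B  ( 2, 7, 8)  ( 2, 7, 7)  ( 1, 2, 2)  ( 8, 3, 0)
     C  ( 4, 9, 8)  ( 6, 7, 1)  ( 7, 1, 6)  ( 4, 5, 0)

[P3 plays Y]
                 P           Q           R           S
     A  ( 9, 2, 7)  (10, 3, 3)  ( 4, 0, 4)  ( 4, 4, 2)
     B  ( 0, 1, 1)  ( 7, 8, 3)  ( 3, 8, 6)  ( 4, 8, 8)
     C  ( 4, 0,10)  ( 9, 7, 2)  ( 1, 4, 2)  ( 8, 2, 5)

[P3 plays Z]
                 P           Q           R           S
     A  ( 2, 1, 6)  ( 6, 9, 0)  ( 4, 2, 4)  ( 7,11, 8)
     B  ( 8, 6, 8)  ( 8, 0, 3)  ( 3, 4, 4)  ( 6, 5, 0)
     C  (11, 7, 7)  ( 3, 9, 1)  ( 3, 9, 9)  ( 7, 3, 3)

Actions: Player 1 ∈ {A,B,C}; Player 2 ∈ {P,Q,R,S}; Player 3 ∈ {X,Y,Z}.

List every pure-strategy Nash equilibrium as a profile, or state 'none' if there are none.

(A,P,X): not NE [P1→C gives 4>1; P2→R gives 4>3; P3→Y gives 7>5]
(A,P,Y): not NE [P2→S gives 4>2]
(A,P,Z): not NE [P1→C gives 11>2; P2→S gives 11>1; P3→Y gives 7>6]
(A,Q,X): not NE [P1→C gives 6>4; P2→R gives 4>3]
(A,Q,Y): not NE [P2→S gives 4>3; P3→X gives 7>3]
(A,Q,Z): not NE [P1→B gives 8>6; P2→S gives 11>9; P3→X gives 7>0]
(A,R,X): not NE [P1→C gives 7>6; P3→Z gives 4>3]
(A,R,Y): not NE [P2→S gives 4>0]
(A,R,Z): not NE [P2→S gives 11>2]
(A,S,X): not NE [P1→B gives 8>2; P2→R gives 4>3; P3→Z gives 8>7]
(A,S,Y): not NE [P1→C gives 8>4; P3→Z gives 8>2]
(A,S,Z): NE
(B,P,X): not NE [P1→C gives 4>2]
(B,P,Y): not NE [P1→A gives 9>0; P2→S gives 8>1; P3→Z gives 8>1]
(B,P,Z): not NE [P1→C gives 11>8]
(B,Q,X): not NE [P1→C gives 6>2]
(B,Q,Y): not NE [P1→A gives 10>7; P3→X gives 7>3]
(B,Q,Z): not NE [P2→P gives 6>0; P3→X gives 7>3]
(B,R,X): not NE [P1→C gives 7>1; P2→Q gives 7>2; P3→Y gives 6>2]
(B,R,Y): not NE [P1→A gives 4>3]
(B,R,Z): not NE [P1→A gives 4>3; P2→P gives 6>4; P3→Y gives 6>4]
(B,S,X): not NE [P2→Q gives 7>3; P3→Y gives 8>0]
(B,S,Y): not NE [P1→C gives 8>4]
(B,S,Z): not NE [P1→C gives 7>6; P2→P gives 6>5; P3→Y gives 8>0]
(C,P,X): not NE [P3→Y gives 10>8]
(C,P,Y): not NE [P1→A gives 9>4; P2→Q gives 7>0]
(C,P,Z): not NE [P2→R gives 9>7; P3→Y gives 10>7]
(C,Q,X): not NE [P2→P gives 9>7; P3→Y gives 2>1]
(C,Q,Y): not NE [P1→A gives 10>9]
(C,Q,Z): not NE [P1→B gives 8>3; P3→Y gives 2>1]
(C,R,X): not NE [P2→P gives 9>1; P3→Z gives 9>6]
(C,R,Y): not NE [P1→A gives 4>1; P2→Q gives 7>4; P3→Z gives 9>2]
(C,R,Z): not NE [P1→A gives 4>3]
(C,S,X): not NE [P1→B gives 8>4; P2→P gives 9>5; P3→Y gives 5>0]
(C,S,Y): not NE [P2→Q gives 7>2]
(C,S,Z): not NE [P2→R gives 9>3; P3→Y gives 5>3]

NE set: (A,S,Z)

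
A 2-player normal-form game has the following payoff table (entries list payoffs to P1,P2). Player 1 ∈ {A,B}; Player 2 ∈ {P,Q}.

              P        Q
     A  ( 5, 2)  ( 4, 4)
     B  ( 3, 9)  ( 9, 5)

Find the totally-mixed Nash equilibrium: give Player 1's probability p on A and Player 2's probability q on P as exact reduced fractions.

P1 indiff ⇒ q·5+(1-q)·4 = q·3+(1-q)·9 ⇒ q(2) = (1-q)(5) ⇒ q = 5/7
P2 indiff ⇒ p·2+(1-p)·9 = p·4+(1-p)·5 ⇒ p(-2) = (1-p)(-4) ⇒ p = 2/3

(p,q) = (2/3, 5/7)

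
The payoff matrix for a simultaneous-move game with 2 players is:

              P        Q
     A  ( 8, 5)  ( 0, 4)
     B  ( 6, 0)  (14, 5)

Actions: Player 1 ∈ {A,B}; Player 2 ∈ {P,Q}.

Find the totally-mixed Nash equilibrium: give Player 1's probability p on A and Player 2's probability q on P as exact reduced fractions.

(p,q) = (5/6, 7/8)

P1 indiff ⇒ q·8+(1-q)·0 = q·6+(1-q)·14 ⇒ q(2) = (1-q)(14) ⇒ q = 7/8
P2 indiff ⇒ p·5+(1-p)·0 = p·4+(1-p)·5 ⇒ p(1) = (1-p)(5) ⇒ p = 5/6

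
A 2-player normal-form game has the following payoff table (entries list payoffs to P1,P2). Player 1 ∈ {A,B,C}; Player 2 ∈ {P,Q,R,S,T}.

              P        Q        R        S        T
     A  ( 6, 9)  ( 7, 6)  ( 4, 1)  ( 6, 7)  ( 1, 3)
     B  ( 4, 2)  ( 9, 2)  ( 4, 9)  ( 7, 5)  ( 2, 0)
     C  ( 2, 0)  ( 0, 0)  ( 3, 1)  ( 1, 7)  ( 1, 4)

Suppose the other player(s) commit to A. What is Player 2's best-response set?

u_2(P vs A) = 9
u_2(Q vs A) = 6
u_2(R vs A) = 1
u_2(S vs A) = 7
u_2(T vs A) = 3
max payoff 9 at {P}

argmax u_2 = {P}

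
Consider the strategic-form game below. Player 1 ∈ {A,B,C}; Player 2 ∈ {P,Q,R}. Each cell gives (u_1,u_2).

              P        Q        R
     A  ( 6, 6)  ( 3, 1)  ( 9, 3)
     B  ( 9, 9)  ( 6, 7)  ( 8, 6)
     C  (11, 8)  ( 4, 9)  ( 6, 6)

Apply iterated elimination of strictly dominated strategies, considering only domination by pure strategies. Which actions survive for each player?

P2 drop R (P beats it: A:6>3 B:9>6 C:8>6)
P1 drop A (B beats it: P:9>6 Q:6>3)
P1→{B,C} P2→{P,Q}

IESDS → P1:{B,C} P2:{P,Q}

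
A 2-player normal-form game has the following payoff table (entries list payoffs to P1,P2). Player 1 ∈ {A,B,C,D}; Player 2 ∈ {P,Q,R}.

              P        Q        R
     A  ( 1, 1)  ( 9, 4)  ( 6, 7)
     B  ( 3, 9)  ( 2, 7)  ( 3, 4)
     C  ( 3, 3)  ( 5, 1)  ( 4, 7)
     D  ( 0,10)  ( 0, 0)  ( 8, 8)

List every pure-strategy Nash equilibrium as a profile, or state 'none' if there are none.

Nash profiles: (B,P)

(A,P): not NE [P1→C gives 3>1; P2→R gives 7>1]
(A,Q): not NE [P2→R gives 7>4]
(A,R): not NE [P1→D gives 8>6]
(B,P): NE
(B,Q): not NE [P1→A gives 9>2; P2→P gives 9>7]
(B,R): not NE [P1→D gives 8>3; P2→P gives 9>4]
(C,P): not NE [P2→R gives 7>3]
(C,Q): not NE [P1→A gives 9>5; P2→R gives 7>1]
(C,R): not NE [P1→D gives 8>4]
(D,P): not NE [P1→C gives 3>0]
(D,Q): not NE [P1→A gives 9>0; P2→P gives 10>0]
(D,R): not NE [P2→P gives 10>8]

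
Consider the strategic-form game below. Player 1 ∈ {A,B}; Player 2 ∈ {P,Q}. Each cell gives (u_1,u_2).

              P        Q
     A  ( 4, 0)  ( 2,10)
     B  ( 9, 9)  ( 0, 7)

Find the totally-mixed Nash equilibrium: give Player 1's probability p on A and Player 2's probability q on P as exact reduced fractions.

P1 indiff ⇒ q·4+(1-q)·2 = q·9+(1-q)·0 ⇒ q(-5) = (1-q)(-2) ⇒ q = 2/7
P2 indiff ⇒ p·0+(1-p)·9 = p·10+(1-p)·7 ⇒ p(-10) = (1-p)(-2) ⇒ p = 1/6

p=1/6, q=2/7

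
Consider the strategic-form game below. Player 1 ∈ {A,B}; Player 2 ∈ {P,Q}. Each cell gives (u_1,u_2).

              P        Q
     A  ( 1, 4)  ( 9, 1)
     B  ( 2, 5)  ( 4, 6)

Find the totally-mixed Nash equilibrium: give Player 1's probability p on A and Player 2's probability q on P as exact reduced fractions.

p=1/4, q=5/6

P1 indiff ⇒ q·1+(1-q)·9 = q·2+(1-q)·4 ⇒ q(-1) = (1-q)(-5) ⇒ q = 5/6
P2 indiff ⇒ p·4+(1-p)·5 = p·1+(1-p)·6 ⇒ p(3) = (1-p)(1) ⇒ p = 1/4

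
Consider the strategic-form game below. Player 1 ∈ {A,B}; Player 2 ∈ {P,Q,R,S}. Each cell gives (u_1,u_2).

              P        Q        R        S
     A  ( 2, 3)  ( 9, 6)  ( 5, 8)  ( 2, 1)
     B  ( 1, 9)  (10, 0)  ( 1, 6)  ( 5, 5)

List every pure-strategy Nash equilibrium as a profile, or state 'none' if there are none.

(A,P): not NE [P2→R gives 8>3]
(A,Q): not NE [P1→B gives 10>9; P2→R gives 8>6]
(A,R): NE
(A,S): not NE [P1→B gives 5>2; P2→R gives 8>1]
(B,P): not NE [P1→A gives 2>1]
(B,Q): not NE [P2→P gives 9>0]
(B,R): not NE [P1→A gives 5>1; P2→P gives 9>6]
(B,S): not NE [P2→P gives 9>5]

NE set: (A,R)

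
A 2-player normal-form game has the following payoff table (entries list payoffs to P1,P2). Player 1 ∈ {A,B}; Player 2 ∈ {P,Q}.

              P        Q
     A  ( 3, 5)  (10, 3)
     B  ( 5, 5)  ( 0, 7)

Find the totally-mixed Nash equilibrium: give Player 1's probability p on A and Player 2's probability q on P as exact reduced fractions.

P1 indiff ⇒ q·3+(1-q)·10 = q·5+(1-q)·0 ⇒ q(-2) = (1-q)(-10) ⇒ q = 5/6
P2 indiff ⇒ p·5+(1-p)·5 = p·3+(1-p)·7 ⇒ p(2) = (1-p)(2) ⇒ p = 1/2

P1 mixes 1/2 on A; P2 mixes 5/6 on P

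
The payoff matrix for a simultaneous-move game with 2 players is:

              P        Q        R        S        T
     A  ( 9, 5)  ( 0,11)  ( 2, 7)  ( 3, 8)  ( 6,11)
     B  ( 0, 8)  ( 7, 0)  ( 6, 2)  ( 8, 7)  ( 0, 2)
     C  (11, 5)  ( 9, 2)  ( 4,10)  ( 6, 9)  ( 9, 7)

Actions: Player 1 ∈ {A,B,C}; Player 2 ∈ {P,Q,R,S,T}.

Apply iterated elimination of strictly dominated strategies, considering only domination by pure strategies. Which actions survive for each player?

P1 drop A (C beats it: P:11>9 Q:9>0 R:4>2 S:6>3 T:9>6)
P2 drop Q (P beats it: B:8>0 C:5>2)
P2 drop T (S beats it: B:7>2 C:9>7)
P1→{B,C} P2→{P,R,S}

Survivors P1:{B,C} P2:{P,R,S}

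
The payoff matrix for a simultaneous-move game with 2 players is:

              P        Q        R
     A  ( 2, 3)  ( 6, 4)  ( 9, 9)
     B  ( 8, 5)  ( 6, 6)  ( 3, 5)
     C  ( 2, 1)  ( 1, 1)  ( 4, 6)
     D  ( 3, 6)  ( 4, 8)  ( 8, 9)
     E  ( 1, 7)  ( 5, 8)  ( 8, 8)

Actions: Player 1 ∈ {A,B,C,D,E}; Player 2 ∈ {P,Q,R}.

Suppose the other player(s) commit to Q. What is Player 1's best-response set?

argmax u_1 = {A,B}

u_1(A vs Q) = 6
u_1(B vs Q) = 6
u_1(C vs Q) = 1
u_1(D vs Q) = 4
u_1(E vs Q) = 5
max payoff 6 at {A,B}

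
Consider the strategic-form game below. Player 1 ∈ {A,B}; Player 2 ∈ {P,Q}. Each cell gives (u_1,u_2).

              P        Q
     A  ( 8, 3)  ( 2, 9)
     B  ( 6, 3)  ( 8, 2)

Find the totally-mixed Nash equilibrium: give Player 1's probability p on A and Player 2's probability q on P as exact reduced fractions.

P1 indiff ⇒ q·8+(1-q)·2 = q·6+(1-q)·8 ⇒ q(2) = (1-q)(6) ⇒ q = 3/4
P2 indiff ⇒ p·3+(1-p)·3 = p·9+(1-p)·2 ⇒ p(-6) = (1-p)(-1) ⇒ p = 1/7

p=1/7, q=3/4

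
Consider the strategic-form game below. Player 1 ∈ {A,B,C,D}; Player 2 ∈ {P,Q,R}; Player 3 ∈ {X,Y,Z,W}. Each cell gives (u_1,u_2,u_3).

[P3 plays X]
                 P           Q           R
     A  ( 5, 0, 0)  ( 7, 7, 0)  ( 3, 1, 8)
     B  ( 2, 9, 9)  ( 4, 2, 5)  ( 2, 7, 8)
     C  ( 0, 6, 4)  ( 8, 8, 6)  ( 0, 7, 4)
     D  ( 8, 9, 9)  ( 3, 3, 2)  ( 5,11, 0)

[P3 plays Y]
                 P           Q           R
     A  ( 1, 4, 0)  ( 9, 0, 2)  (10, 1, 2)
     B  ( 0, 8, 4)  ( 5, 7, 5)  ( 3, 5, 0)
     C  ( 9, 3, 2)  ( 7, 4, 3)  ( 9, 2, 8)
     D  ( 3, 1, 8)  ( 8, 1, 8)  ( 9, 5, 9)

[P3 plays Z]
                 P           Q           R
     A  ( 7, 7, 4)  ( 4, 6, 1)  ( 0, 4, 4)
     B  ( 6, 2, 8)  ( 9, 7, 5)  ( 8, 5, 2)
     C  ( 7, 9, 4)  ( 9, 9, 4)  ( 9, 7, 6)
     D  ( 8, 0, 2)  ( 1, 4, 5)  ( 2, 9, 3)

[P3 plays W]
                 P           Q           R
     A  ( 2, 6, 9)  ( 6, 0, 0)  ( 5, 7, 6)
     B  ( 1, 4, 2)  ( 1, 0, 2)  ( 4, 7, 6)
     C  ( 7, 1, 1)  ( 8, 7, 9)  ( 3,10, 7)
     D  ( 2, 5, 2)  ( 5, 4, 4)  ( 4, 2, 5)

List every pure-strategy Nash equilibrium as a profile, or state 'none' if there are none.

NE set: (B,Q,Z)

(A,P,X): not NE [P1→D gives 8>5; P2→Q gives 7>0; P3→W gives 9>0]
(A,P,Y): not NE [P1→C gives 9>1; P3→W gives 9>0]
(A,P,Z): not NE [P1→D gives 8>7; P3→W gives 9>4]
(A,P,W): not NE [P1→C gives 7>2; P2→R gives 7>6]
(A,Q,X): not NE [P1→C gives 8>7; P3→Y gives 2>0]
(A,Q,Y): not NE [P2→P gives 4>0]
(A,Q,Z): not NE [P1→C gives 9>4; P2→P gives 7>6; P3→Y gives 2>1]
(A,Q,W): not NE [P1→C gives 8>6; P2→R gives 7>0; P3→Y gives 2>0]
(A,R,X): not NE [P1→D gives 5>3; P2→Q gives 7>1]
(A,R,Y): not NE [P2→P gives 4>1; P3→X gives 8>2]
(A,R,Z): not NE [P1→C gives 9>0; P2→P gives 7>4; P3→X gives 8>4]
(A,R,W): not NE [P3→X gives 8>6]
(B,P,X): not NE [P1→D gives 8>2]
(B,P,Y): not NE [P1→C gives 9>0; P3→X gives 9>4]
(B,P,Z): not NE [P1→D gives 8>6; P2→Q gives 7>2; P3→X gives 9>8]
(B,P,W): not NE [P1→C gives 7>1; P2→R gives 7>4; P3→X gives 9>2]
(B,Q,X): not NE [P1→C gives 8>4; P2→P gives 9>2]
(B,Q,Y): not NE [P1→A gives 9>5; P2→P gives 8>7]
(B,Q,Z): NE
(B,Q,W): not NE [P1→C gives 8>1; P2→R gives 7>0; P3→Z gives 5>2]
(B,R,X): not NE [P1→D gives 5>2; P2→P gives 9>7]
(B,R,Y): not NE [P1→A gives 10>3; P2→P gives 8>5; P3→X gives 8>0]
(B,R,Z): not NE [P1→C gives 9>8; P2→Q gives 7>5; P3→X gives 8>2]
(B,R,W): not NE [P1→A gives 5>4; P3→X gives 8>6]
(C,P,X): not NE [P1→D gives 8>0; P2→Q gives 8>6]
(C,P,Y): not NE [P2→Q gives 4>3; P3→Z gives 4>2]
(C,P,Z): not NE [P1→D gives 8>7]
(C,P,W): not NE [P2→R gives 10>1; P3→Z gives 4>1]
(C,Q,X): not NE [P3→W gives 9>6]
(C,Q,Y): not NE [P1→A gives 9>7; P3→W gives 9>3]
(C,Q,Z): not NE [P3→W gives 9>4]
(C,Q,W): not NE [P2→R gives 10>7]
(C,R,X): not NE [P1→D gives 5>0; P2→Q gives 8>7; P3→Y gives 8>4]
(C,R,Y): not NE [P1→A gives 10>9; P2→Q gives 4>2]
(C,R,Z): not NE [P2→Q gives 9>7; P3→Y gives 8>6]
(C,R,W): not NE [P1→A gives 5>3; P3→Y gives 8>7]
(D,P,X): not NE [P2→R gives 11>9]
(D,P,Y): not NE [P1→C gives 9>3; P2→R gives 5>1; P3→X gives 9>8]
(D,P,Z): not NE [P2→R gives 9>0; P3→X gives 9>2]
(D,P,W): not NE [P1→C gives 7>2; P3→X gives 9>2]
(D,Q,X): not NE [P1→C gives 8>3; P2→R gives 11>3; P3→Y gives 8>2]
(D,Q,Y): not NE [P1→A gives 9>8; P2→R gives 5>1]
(D,Q,Z): not NE [P1→C gives 9>1; P2→R gives 9>4; P3→Y gives 8>5]
(D,Q,W): not NE [P1→C gives 8>5; P2→P gives 5>4; P3→Y gives 8>4]
(D,R,X): not NE [P3→Y gives 9>0]
(D,R,Y): not NE [P1→A gives 10>9]
(D,R,Z): not NE [P1→C gives 9>2; P3→Y gives 9>3]
(D,R,W): not NE [P1→A gives 5>4; P2→P gives 5>2; P3→Y gives 9>5]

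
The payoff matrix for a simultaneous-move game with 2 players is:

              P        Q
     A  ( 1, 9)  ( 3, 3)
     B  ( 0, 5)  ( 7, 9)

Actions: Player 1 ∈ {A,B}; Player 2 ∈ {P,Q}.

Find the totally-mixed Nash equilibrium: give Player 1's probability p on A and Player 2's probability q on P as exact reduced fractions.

P1 indiff ⇒ q·1+(1-q)·3 = q·0+(1-q)·7 ⇒ q(1) = (1-q)(4) ⇒ q = 4/5
P2 indiff ⇒ p·9+(1-p)·5 = p·3+(1-p)·9 ⇒ p(6) = (1-p)(4) ⇒ p = 2/5

(p,q) = (2/5, 4/5)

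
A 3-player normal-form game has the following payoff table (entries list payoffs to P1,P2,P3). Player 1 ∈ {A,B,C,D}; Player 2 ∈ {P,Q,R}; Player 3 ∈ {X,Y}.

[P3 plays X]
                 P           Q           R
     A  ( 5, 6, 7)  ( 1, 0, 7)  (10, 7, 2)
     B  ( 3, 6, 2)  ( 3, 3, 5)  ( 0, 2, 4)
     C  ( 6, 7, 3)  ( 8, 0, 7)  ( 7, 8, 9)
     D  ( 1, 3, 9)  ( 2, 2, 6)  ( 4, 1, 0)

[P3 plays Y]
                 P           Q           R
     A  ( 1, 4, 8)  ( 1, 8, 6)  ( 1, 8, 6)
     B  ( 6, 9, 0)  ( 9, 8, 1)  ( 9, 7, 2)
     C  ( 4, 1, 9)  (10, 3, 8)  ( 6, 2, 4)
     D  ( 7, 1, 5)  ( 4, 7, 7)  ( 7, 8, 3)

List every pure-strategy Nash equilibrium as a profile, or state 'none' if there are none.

(A,P,X): not NE [P1→C gives 6>5; P2→R gives 7>6; P3→Y gives 8>7]
(A,P,Y): not NE [P1→D gives 7>1; P2→R gives 8>4]
(A,Q,X): not NE [P1→C gives 8>1; P2→R gives 7>0]
(A,Q,Y): not NE [P1→C gives 10>1; P3→X gives 7>6]
(A,R,X): not NE [P3→Y gives 6>2]
(A,R,Y): not NE [P1→B gives 9>1]
(B,P,X): not NE [P1→C gives 6>3]
(B,P,Y): not NE [P1→D gives 7>6; P3→X gives 2>0]
(B,Q,X): not NE [P1→C gives 8>3; P2→P gives 6>3]
(B,Q,Y): not NE [P1→C gives 10>9; P2→P gives 9>8; P3→X gives 5>1]
(B,R,X): not NE [P1→A gives 10>0; P2→P gives 6>2]
(B,R,Y): not NE [P2→P gives 9>7; P3→X gives 4>2]
(C,P,X): not NE [P2→R gives 8>7; P3→Y gives 9>3]
(C,P,Y): not NE [P1→D gives 7>4; P2→Q gives 3>1]
(C,Q,X): not NE [P2→R gives 8>0; P3→Y gives 8>7]
(C,Q,Y): NE
(C,R,X): not NE [P1→A gives 10>7]
(C,R,Y): not NE [P1→B gives 9>6; P2→Q gives 3>2; P3→X gives 9>4]
(D,P,X): not NE [P1→C gives 6>1]
(D,P,Y): not NE [P2→R gives 8>1; P3→X gives 9>5]
(D,Q,X): not NE [P1→C gives 8>2; P2→P gives 3>2; P3→Y gives 7>6]
(D,Q,Y): not NE [P1→C gives 10>4; P2→R gives 8>7]
(D,R,X): not NE [P1→A gives 10>4; P2→P gives 3>1; P3→Y gives 3>0]
(D,R,Y): not NE [P1→B gives 9>7]

PSNE = {(C,Q,Y)}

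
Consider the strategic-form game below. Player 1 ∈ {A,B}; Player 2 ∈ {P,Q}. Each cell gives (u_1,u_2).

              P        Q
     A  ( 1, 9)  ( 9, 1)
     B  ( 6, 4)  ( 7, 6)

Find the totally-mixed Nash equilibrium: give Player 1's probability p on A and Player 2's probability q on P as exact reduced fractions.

P1 indiff ⇒ q·1+(1-q)·9 = q·6+(1-q)·7 ⇒ q(-5) = (1-q)(-2) ⇒ q = 2/7
P2 indiff ⇒ p·9+(1-p)·4 = p·1+(1-p)·6 ⇒ p(8) = (1-p)(2) ⇒ p = 1/5

(p,q) = (1/5, 2/7)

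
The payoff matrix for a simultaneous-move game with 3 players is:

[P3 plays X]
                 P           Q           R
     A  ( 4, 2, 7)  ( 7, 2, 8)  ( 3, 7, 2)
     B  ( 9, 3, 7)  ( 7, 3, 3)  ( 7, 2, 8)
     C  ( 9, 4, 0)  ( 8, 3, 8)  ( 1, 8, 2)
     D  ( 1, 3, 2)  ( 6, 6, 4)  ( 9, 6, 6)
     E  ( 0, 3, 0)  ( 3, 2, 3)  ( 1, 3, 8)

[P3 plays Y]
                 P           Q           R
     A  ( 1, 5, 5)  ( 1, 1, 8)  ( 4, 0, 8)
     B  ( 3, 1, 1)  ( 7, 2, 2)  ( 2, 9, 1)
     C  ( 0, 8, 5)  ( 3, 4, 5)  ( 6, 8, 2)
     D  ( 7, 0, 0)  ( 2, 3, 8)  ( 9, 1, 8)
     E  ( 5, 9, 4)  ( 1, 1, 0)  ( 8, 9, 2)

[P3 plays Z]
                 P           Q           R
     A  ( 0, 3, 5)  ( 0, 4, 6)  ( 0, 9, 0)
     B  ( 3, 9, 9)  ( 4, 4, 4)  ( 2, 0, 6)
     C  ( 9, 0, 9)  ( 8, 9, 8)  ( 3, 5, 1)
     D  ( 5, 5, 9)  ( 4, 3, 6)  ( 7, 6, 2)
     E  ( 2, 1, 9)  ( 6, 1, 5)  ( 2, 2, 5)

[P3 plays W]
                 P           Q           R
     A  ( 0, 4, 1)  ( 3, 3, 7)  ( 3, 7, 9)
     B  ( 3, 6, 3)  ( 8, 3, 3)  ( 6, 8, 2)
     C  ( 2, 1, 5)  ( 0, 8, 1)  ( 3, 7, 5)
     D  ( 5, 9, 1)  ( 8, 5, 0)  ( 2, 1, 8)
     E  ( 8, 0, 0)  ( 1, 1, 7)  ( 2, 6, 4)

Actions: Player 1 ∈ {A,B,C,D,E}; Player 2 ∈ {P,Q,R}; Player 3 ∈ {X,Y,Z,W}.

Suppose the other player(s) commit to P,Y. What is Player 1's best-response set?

u_1(A vs P,Y) = 1
u_1(B vs P,Y) = 3
u_1(C vs P,Y) = 0
u_1(D vs P,Y) = 7
u_1(E vs P,Y) = 5
max payoff 7 at {D}

BR_1 = {D}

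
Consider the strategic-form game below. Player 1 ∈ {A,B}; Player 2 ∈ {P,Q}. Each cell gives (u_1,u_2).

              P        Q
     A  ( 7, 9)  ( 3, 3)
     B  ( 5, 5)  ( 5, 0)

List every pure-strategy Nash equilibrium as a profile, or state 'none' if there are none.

(A,P): NE
(A,Q): not NE [P1→B gives 5>3; P2→P gives 9>3]
(B,P): not NE [P1→A gives 7>5]
(B,Q): not NE [P2→P gives 5>0]

NE set: (A,P)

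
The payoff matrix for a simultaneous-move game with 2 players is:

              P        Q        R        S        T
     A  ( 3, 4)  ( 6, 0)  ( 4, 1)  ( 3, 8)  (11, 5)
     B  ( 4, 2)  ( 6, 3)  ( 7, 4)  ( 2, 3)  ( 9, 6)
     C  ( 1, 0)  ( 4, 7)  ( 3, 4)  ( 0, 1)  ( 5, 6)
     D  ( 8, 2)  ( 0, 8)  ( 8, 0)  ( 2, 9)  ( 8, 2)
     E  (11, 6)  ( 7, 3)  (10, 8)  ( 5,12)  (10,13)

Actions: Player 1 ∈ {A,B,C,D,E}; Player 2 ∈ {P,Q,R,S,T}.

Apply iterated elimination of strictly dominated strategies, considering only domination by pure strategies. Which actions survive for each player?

P1 drop B (E beats it: P:11>4 Q:7>6 R:10>7 S:5>2 T:10>9)
P1 drop C (A beats it: P:3>1 Q:6>4 R:4>3 S:3>0 T:11>5)
P1 drop D (E beats it: P:11>8 Q:7>0 R:10>8 S:5>2 T:10>8)
P2 drop P (S beats it: A:8>4 E:12>6)
P2 drop Q (R beats it: A:1>0 E:8>3)
P2 drop R (S beats it: A:8>1 E:12>8)
P1→{A,E} P2→{S,T}

Survivors P1:{A,E} P2:{S,T}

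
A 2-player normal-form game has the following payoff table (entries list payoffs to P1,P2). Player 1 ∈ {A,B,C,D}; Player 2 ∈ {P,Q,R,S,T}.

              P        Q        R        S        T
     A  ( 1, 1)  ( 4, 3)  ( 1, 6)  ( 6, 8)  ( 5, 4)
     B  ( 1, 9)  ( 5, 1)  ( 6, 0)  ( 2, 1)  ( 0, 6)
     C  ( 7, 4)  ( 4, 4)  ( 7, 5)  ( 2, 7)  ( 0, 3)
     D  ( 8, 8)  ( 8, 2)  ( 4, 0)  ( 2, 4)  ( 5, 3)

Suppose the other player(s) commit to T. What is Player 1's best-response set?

u_1(A vs T) = 5
u_1(B vs T) = 0
u_1(C vs T) = 0
u_1(D vs T) = 5
max payoff 5 at {A,D}

argmax u_1 = {A,D}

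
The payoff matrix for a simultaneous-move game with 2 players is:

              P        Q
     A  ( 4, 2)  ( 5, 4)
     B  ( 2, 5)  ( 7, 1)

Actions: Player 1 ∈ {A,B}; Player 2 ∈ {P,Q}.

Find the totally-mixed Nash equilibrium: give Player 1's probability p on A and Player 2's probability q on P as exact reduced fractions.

P1 indiff ⇒ q·4+(1-q)·5 = q·2+(1-q)·7 ⇒ q(2) = (1-q)(2) ⇒ q = 1/2
P2 indiff ⇒ p·2+(1-p)·5 = p·4+(1-p)·1 ⇒ p(-2) = (1-p)(-4) ⇒ p = 2/3

p=2/3, q=1/2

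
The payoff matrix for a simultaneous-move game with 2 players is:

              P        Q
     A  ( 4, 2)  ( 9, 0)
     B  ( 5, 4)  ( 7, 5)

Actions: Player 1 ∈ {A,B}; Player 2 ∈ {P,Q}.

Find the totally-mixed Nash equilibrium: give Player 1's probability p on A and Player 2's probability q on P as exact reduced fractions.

(p,q) = (1/3, 2/3)

P1 indiff ⇒ q·4+(1-q)·9 = q·5+(1-q)·7 ⇒ q(-1) = (1-q)(-2) ⇒ q = 2/3
P2 indiff ⇒ p·2+(1-p)·4 = p·0+(1-p)·5 ⇒ p(2) = (1-p)(1) ⇒ p = 1/3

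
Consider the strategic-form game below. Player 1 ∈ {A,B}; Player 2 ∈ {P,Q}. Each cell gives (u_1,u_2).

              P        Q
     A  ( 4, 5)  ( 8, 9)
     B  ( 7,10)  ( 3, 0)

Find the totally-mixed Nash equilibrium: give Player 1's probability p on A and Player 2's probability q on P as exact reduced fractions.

P1 indiff ⇒ q·4+(1-q)·8 = q·7+(1-q)·3 ⇒ q(-3) = (1-q)(-5) ⇒ q = 5/8
P2 indiff ⇒ p·5+(1-p)·10 = p·9+(1-p)·0 ⇒ p(-4) = (1-p)(-10) ⇒ p = 5/7

p=5/7, q=5/8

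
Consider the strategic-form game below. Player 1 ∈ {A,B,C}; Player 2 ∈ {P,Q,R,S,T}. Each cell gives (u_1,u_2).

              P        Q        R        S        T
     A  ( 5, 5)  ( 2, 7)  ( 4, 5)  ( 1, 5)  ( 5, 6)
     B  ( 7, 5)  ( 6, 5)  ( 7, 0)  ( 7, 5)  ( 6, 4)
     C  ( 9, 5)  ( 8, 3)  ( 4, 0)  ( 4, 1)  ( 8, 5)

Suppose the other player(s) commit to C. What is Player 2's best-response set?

BR_2 = {P,T}

u_2(P vs C) = 5
u_2(Q vs C) = 3
u_2(R vs C) = 0
u_2(S vs C) = 1
u_2(T vs C) = 5
max payoff 5 at {P,T}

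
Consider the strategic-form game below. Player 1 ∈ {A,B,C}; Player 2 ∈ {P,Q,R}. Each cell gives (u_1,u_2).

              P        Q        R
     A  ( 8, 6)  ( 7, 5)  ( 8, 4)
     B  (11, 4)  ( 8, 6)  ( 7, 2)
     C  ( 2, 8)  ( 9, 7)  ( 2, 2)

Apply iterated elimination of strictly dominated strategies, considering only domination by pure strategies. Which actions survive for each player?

Remaining: P1:{B,C} P2:{P,Q}

P2 drop R (P beats it: A:6>4 B:4>2 C:8>2)
P1 drop A (B beats it: P:11>8 Q:8>7)
P1→{B,C} P2→{P,Q}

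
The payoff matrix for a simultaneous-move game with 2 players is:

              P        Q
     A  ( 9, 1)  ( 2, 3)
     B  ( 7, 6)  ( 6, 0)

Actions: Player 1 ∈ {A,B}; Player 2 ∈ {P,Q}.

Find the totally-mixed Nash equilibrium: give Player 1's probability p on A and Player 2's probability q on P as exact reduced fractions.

P1 indiff ⇒ q·9+(1-q)·2 = q·7+(1-q)·6 ⇒ q(2) = (1-q)(4) ⇒ q = 2/3
P2 indiff ⇒ p·1+(1-p)·6 = p·3+(1-p)·0 ⇒ p(-2) = (1-p)(-6) ⇒ p = 3/4

p=3/4, q=2/3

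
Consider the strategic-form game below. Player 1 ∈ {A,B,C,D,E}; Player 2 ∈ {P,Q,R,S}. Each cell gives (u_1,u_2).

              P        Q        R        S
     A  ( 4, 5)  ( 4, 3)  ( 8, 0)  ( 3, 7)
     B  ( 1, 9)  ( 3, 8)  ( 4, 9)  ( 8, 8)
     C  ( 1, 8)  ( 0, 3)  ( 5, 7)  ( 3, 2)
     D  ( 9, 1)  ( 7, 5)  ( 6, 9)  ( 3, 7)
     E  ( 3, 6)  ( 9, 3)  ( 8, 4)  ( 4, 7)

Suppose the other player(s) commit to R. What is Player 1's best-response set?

u_1(A vs R) = 8
u_1(B vs R) = 4
u_1(C vs R) = 5
u_1(D vs R) = 6
u_1(E vs R) = 8
max payoff 8 at {A,E}

P1 best: {A,E}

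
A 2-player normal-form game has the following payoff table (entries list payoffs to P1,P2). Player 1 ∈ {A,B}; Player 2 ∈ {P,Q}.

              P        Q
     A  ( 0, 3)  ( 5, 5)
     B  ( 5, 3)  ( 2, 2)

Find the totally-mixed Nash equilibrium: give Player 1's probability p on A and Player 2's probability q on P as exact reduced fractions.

P1 mixes 1/3 on A; P2 mixes 3/8 on P

P1 indiff ⇒ q·0+(1-q)·5 = q·5+(1-q)·2 ⇒ q(-5) = (1-q)(-3) ⇒ q = 3/8
P2 indiff ⇒ p·3+(1-p)·3 = p·5+(1-p)·2 ⇒ p(-2) = (1-p)(-1) ⇒ p = 1/3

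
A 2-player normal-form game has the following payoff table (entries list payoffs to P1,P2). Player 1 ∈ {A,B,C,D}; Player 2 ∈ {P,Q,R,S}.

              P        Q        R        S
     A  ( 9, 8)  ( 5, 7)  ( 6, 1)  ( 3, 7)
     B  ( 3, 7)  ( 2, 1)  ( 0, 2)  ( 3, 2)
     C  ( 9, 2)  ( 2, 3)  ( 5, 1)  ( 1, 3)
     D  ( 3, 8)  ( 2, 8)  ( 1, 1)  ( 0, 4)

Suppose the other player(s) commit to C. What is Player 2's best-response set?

u_2(P vs C) = 2
u_2(Q vs C) = 3
u_2(R vs C) = 1
u_2(S vs C) = 3
max payoff 3 at {Q,S}

P2 best: {Q,S}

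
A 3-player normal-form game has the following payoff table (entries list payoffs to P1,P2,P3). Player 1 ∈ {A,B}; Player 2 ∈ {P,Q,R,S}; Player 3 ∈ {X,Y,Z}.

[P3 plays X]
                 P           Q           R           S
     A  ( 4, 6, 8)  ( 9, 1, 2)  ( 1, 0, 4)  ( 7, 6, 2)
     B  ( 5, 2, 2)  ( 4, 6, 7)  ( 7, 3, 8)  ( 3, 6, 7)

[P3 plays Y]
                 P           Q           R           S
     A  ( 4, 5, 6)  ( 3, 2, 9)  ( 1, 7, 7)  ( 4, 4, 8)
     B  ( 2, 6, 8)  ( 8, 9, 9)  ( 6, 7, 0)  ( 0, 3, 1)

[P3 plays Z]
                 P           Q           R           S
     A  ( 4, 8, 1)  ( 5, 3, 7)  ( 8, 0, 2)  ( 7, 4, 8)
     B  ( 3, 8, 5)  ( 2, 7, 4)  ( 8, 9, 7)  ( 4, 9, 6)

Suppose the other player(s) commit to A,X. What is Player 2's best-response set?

BR_2 = {P,S}

u_2(P vs A,X) = 6
u_2(Q vs A,X) = 1
u_2(R vs A,X) = 0
u_2(S vs A,X) = 6
max payoff 6 at {P,S}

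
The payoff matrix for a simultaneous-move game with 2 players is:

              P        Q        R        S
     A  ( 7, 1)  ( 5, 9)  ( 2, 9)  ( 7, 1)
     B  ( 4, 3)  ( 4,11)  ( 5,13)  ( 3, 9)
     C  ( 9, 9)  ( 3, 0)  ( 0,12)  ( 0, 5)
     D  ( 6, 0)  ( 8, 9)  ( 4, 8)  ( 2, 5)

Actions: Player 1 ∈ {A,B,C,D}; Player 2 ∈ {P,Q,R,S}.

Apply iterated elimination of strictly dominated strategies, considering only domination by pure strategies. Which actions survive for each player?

IESDS → P1:{B,D} P2:{Q,R}

P2 drop P (R beats it: A:9>1 B:13>3 C:12>9 D:8>0)
P1 drop C (A beats it: Q:5>3 R:2>0 S:7>0)
P2 drop S (Q beats it: A:9>1 B:11>9 D:9>5)
P1 drop A (D beats it: Q:8>5 R:4>2)
P1→{B,D} P2→{Q,R}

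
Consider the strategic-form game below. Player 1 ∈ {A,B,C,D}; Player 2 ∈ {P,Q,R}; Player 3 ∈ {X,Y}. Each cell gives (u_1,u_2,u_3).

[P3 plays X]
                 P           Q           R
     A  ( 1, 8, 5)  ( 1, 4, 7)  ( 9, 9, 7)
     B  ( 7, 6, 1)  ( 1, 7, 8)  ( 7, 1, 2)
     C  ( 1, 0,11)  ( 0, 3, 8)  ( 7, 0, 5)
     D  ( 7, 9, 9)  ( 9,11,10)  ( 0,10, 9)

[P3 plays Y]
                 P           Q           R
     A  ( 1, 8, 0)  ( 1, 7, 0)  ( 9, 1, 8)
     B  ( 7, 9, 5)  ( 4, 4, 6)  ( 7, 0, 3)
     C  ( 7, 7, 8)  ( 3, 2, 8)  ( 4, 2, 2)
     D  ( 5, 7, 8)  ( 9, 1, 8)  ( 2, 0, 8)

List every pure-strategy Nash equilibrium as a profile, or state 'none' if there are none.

Nash profiles: (B,P,Y), (D,Q,X)

(A,P,X): not NE [P1→D gives 7>1; P2→R gives 9>8]
(A,P,Y): not NE [P1→C gives 7>1; P3→X gives 5>0]
(A,Q,X): not NE [P1→D gives 9>1; P2→R gives 9>4]
(A,Q,Y): not NE [P1→D gives 9>1; P2→P gives 8>7; P3→X gives 7>0]
(A,R,X): not NE [P3→Y gives 8>7]
(A,R,Y): not NE [P2→P gives 8>1]
(B,P,X): not NE [P2→Q gives 7>6; P3→Y gives 5>1]
(B,P,Y): NE
(B,Q,X): not NE [P1→D gives 9>1]
(B,Q,Y): not NE [P1→D gives 9>4; P2→P gives 9>4; P3→X gives 8>6]
(B,R,X): not NE [P1→A gives 9>7; P2→Q gives 7>1; P3→Y gives 3>2]
(B,R,Y): not NE [P1→A gives 9>7; P2→P gives 9>0]
(C,P,X): not NE [P1→D gives 7>1; P2→Q gives 3>0]
(C,P,Y): not NE [P3→X gives 11>8]
(C,Q,X): not NE [P1→D gives 9>0]
(C,Q,Y): not NE [P1→D gives 9>3; P2→P gives 7>2]
(C,R,X): not NE [P1→A gives 9>7; P2→Q gives 3>0]
(C,R,Y): not NE [P1→A gives 9>4; P2→P gives 7>2; P3→X gives 5>2]
(D,P,X): not NE [P2→Q gives 11>9]
(D,P,Y): not NE [P1→C gives 7>5; P3→X gives 9>8]
(D,Q,X): NE
(D,Q,Y): not NE [P2→P gives 7>1; P3→X gives 10>8]
(D,R,X): not NE [P1→A gives 9>0; P2→Q gives 11>10]
(D,R,Y): not NE [P1→A gives 9>2; P2→P gives 7>0; P3→X gives 9>8]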